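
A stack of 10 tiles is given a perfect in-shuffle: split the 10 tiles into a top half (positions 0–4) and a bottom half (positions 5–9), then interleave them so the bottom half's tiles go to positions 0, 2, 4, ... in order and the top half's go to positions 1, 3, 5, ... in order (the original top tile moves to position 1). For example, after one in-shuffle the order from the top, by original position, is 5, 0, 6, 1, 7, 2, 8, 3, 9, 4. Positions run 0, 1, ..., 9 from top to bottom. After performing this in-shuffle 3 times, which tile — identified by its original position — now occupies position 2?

Work backwards from position 2, undoing one in-shuffle at a time:
2 ← 6 ← 8 ← 9
So the tile now at position 2 started at position 9.

9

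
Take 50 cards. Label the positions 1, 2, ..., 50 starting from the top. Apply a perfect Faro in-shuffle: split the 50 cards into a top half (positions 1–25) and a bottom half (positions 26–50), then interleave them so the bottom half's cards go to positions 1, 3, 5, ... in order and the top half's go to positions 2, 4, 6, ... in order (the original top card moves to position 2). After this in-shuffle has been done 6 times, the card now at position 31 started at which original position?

22

Work backwards from position 31, undoing one in-shuffle at a time:
31 ← 41 ← 46 ← 23 ← 37 ← 44 ← 22
So the card now at position 31 started at position 22.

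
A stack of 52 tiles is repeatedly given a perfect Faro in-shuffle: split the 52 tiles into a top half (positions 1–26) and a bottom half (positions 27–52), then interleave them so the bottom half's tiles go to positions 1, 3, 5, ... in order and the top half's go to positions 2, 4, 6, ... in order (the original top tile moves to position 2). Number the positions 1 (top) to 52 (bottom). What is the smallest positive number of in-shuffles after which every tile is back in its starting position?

52

The in-shuffle permutes the 52 positions with cycle lengths [52].
Every tile is home exactly when every cycle has completed a whole number of laps, i.e. after lcm(52) = 52 in-shuffles.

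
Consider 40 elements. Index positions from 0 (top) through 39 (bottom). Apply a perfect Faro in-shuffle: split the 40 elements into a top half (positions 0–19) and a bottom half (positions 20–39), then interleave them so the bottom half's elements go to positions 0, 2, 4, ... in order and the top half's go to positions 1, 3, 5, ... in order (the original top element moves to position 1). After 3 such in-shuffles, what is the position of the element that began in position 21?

11

Track the element's position through each in-shuffle:
21 → 2 → 5 → 11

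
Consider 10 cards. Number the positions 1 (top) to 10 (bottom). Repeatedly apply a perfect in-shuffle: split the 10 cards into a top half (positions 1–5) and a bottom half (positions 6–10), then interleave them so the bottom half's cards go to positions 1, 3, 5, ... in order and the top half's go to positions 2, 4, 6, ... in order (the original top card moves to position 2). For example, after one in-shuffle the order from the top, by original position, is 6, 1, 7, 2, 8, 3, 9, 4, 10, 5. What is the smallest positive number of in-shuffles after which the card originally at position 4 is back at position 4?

10

Follow position 4 under repeated in-shuffles:
4 → 8 → 5 → 10 → 9 → 7 → 3 → 6 → 1 → 2 → 4
It first returns after 10 in-shuffles.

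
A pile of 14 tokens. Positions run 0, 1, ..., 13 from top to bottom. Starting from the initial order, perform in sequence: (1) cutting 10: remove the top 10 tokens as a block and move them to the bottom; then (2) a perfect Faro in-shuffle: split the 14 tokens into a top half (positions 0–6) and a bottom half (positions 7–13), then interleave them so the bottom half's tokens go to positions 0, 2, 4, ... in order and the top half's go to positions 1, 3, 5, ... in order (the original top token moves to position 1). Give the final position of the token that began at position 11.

Track the token from position 11 forward through each operation:
  after op 1 (cut 10): 11 → 1
  after op 2 (in-shuffle): 1 → 3

3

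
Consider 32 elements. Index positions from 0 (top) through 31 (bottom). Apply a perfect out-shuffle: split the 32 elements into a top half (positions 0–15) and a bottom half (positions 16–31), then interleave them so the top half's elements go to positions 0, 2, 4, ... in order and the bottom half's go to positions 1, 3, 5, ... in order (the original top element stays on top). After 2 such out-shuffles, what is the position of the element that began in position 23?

Track the element's position through each out-shuffle:
23 → 15 → 30

30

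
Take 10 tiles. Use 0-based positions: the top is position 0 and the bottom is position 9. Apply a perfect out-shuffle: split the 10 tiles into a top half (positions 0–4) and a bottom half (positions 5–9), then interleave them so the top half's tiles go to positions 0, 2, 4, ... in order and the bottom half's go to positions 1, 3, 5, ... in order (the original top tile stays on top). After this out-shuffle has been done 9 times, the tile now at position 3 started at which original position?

Work backwards from position 3, undoing one out-shuffle at a time:
3 ← 6 ← 3 ← 6 ← 3 ← 6 ← 3 ← 6 ← 3 ← 6
So the tile now at position 3 started at position 6.

6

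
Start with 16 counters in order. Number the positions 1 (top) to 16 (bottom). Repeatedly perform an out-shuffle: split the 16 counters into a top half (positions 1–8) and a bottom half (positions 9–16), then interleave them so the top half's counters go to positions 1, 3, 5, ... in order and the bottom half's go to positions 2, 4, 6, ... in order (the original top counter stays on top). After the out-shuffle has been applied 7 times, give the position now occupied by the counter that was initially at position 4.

10

Track the counter's position through each out-shuffle:
4 → 7 → 13 → 10 → 4 → 7 → 13 → 10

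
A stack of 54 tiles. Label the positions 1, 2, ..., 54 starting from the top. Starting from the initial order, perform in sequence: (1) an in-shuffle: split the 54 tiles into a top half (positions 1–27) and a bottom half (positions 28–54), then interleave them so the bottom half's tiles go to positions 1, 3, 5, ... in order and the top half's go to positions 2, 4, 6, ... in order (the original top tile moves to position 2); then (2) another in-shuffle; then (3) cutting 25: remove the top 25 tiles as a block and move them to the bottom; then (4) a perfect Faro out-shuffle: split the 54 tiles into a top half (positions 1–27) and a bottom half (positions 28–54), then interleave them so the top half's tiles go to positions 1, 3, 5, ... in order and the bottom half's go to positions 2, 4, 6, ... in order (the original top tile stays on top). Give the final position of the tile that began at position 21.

7

Track the tile from position 21 forward through each operation:
  after op 1 (in-shuffle): 21 → 42
  after op 2 (in-shuffle): 42 → 29
  after op 3 (cut 25): 29 → 4
  after op 4 (out-shuffle): 4 → 7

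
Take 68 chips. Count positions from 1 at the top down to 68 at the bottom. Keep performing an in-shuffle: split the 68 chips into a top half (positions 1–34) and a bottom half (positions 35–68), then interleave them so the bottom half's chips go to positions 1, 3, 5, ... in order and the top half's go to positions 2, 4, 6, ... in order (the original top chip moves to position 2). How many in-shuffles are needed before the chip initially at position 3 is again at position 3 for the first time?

Follow position 3 under repeated in-shuffles:
3 → 6 → 12 → 24 → 48 → 27 → 54 → 39 → 9 → 18 → 36 → 3
It first returns after 11 in-shuffles.

11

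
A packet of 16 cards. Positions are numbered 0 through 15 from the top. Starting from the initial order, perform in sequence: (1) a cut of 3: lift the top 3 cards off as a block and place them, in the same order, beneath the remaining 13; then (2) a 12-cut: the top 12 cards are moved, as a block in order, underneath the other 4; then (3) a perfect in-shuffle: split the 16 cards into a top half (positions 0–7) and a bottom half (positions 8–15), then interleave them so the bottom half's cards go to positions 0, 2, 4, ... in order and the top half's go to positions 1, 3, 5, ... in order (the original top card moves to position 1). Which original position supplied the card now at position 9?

3

Undo the operations in reverse order, starting from position 9:
  undo op 3 (in-shuffle, from top half): 9 ← 4
  undo op 2 (cut 12): 4 ← 0
  undo op 1 (cut 3): 0 ← 3
So the card at position 9 came from original position 3.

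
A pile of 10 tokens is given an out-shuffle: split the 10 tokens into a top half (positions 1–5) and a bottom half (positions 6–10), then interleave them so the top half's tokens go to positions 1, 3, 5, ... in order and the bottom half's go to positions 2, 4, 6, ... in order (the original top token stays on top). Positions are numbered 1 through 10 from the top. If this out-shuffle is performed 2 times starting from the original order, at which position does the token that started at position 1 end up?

1

Position 1 is a fixed point of every out-shuffle, so the token never moves.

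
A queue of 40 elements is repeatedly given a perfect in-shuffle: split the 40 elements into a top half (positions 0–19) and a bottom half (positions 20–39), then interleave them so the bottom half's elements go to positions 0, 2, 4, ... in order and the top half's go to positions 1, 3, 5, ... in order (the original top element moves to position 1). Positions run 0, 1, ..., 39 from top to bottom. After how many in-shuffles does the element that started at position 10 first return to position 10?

20

Follow position 10 under repeated in-shuffles:
10 → 21 → 2 → 5 → 11 → 23 → 6 → 13 → 27 → 14 → 29 → 18 → 37 → 34 → 28 → 16 → 33 → 26 → 12 → 25 → 10
It first returns after 20 in-shuffles.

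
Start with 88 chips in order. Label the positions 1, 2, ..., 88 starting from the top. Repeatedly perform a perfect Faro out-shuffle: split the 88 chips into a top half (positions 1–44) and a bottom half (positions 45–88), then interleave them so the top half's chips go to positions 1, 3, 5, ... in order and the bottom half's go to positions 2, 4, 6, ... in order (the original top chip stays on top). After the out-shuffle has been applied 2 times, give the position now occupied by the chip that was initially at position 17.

Track the chip's position through each out-shuffle:
17 → 33 → 65

65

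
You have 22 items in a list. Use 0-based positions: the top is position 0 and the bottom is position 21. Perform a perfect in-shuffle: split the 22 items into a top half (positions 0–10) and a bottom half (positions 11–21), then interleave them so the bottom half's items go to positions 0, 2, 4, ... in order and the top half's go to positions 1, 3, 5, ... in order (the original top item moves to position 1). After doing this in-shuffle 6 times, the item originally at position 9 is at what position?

Track the item's position through each in-shuffle:
9 → 19 → 16 → 10 → 21 → 20 → 18

18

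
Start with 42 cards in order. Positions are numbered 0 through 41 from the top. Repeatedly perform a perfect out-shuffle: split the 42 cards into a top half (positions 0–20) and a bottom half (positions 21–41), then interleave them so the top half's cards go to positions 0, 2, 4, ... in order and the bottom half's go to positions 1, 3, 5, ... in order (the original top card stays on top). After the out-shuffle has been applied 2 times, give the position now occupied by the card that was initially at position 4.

Track the card's position through each out-shuffle:
4 → 8 → 16

16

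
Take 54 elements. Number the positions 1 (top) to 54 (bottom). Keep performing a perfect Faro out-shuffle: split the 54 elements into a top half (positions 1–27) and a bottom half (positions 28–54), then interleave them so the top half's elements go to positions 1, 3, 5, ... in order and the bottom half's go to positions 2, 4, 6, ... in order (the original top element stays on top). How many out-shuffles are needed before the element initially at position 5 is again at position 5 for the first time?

52

Follow position 5 under repeated out-shuffles:
5 → 9 → 17 → 33 → 12 → 23 → 45 → 36 → ... → 5 (length 52)
It first returns after 52 out-shuffles.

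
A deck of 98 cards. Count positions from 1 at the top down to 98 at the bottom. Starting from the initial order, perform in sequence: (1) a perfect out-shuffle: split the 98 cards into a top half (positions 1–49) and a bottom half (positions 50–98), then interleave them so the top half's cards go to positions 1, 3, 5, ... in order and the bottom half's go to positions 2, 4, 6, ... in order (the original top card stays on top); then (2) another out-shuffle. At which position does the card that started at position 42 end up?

68

Track the card from position 42 forward through each operation:
  after op 1 (out-shuffle): 42 → 83
  after op 2 (out-shuffle): 83 → 68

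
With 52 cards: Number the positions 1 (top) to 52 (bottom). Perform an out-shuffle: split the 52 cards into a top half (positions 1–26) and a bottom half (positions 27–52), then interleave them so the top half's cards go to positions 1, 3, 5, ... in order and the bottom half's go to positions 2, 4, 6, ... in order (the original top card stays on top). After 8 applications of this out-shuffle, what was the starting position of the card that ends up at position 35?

35

Work backwards from position 35, undoing one out-shuffle at a time:
35 ← 18 ← 35 ← 18 ← 35 ← 18 ← 35 ← 18 ← 35
So the card now at position 35 started at position 35.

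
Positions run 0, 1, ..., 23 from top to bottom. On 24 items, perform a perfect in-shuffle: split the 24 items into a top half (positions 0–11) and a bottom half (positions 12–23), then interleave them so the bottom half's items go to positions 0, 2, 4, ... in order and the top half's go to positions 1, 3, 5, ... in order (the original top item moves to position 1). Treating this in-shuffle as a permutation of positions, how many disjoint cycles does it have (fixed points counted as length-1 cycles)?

Trace each unvisited position around until it returns:
(0 1 3 7 15 6 ... len 20) (4 9 19 14)
2 cycles in total.

2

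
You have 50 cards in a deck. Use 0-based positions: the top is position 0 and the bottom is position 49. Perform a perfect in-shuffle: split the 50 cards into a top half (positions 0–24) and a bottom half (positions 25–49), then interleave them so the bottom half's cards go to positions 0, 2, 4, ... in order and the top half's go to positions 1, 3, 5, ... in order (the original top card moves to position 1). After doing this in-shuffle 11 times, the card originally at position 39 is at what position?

Track the card's position through each in-shuffle:
39 → 28 → 6 → 13 → 27 → 4 → 9 → 19 → 39 → 28 → 6 → 13

13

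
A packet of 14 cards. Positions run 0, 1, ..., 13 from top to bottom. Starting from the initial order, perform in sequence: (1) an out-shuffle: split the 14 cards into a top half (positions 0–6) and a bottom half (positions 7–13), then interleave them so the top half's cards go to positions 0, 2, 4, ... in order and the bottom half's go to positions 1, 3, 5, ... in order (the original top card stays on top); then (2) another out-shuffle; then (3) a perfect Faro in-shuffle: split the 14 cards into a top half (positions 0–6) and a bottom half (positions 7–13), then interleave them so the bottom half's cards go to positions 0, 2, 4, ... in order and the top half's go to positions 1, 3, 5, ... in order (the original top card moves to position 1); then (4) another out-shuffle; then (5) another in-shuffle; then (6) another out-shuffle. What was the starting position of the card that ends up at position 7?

9

Undo the operations in reverse order, starting from position 7:
  undo op 6 (out-shuffle, from bottom half): 7 ← 10
  undo op 5 (in-shuffle, from bottom half): 10 ← 12
  undo op 4 (out-shuffle, from top half): 12 ← 6
  undo op 3 (in-shuffle, from bottom half): 6 ← 10
  undo op 2 (out-shuffle, from top half): 10 ← 5
  undo op 1 (out-shuffle, from bottom half): 5 ← 9
So the card at position 7 came from original position 9.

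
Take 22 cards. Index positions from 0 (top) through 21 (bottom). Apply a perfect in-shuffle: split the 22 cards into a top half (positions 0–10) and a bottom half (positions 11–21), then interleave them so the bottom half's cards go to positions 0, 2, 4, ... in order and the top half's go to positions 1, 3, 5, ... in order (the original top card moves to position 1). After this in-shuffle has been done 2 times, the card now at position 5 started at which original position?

12

Work backwards from position 5, undoing one in-shuffle at a time:
5 ← 2 ← 12
So the card now at position 5 started at position 12.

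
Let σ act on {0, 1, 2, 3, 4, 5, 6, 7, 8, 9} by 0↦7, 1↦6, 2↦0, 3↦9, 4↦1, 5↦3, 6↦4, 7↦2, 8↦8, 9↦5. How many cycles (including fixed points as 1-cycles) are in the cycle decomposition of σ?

Cycle decomposition: (0 7 2) (1 6 4) (3 9 5) (8).
4 cycles.

4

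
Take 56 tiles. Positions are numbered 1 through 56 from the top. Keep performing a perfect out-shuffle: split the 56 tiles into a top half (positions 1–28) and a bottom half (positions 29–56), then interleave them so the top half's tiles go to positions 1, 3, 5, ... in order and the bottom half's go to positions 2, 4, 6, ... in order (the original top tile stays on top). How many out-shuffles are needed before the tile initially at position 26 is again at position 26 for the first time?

Follow position 26 under repeated out-shuffles:
26 → 51 → 46 → 36 → 16 → 31 → 6 → 11 → 21 → 41 → 26
It first returns after 10 out-shuffles.

10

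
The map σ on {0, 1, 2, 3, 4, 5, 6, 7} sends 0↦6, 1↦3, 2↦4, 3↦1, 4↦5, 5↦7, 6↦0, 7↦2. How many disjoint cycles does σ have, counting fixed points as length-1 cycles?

3

Cycle decomposition: (0 6) (1 3) (2 4 5 7).
3 cycles.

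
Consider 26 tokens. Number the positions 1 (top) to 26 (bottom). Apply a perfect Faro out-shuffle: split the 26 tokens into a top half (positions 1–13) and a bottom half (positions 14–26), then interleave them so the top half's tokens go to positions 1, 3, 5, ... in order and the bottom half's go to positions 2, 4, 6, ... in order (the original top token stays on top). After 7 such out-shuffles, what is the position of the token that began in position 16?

Track the token's position through each out-shuffle:
16 → 6 → 11 → 21 → 16 → 6 → 11 → 21

21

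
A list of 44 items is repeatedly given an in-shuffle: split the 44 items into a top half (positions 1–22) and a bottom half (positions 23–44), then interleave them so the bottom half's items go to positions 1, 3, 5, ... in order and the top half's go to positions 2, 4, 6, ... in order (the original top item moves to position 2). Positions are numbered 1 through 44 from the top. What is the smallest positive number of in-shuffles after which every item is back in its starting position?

12

The in-shuffle permutes the 44 positions with cycle lengths [2, 4, 4, 4, 6, 12, 12].
Every item is home exactly when every cycle has completed a whole number of laps, i.e. after lcm(2, 4, 6, 12) = 12 in-shuffles.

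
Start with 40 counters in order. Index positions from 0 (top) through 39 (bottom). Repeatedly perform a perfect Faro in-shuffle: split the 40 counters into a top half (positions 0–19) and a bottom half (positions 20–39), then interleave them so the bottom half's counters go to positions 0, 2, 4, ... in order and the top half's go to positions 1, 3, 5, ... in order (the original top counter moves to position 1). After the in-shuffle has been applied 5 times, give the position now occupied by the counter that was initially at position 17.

Track the counter's position through each in-shuffle:
17 → 35 → 30 → 20 → 0 → 1

1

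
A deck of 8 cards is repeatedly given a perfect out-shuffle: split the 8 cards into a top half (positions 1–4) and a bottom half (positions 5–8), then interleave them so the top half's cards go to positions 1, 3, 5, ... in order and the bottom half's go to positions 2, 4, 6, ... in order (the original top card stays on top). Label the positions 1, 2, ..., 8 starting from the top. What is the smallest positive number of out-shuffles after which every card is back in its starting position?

The out-shuffle permutes the 8 positions with cycle lengths [1, 1, 3, 3].
Every card is home exactly when every cycle has completed a whole number of laps, i.e. after lcm(1, 3) = 3 out-shuffles.

3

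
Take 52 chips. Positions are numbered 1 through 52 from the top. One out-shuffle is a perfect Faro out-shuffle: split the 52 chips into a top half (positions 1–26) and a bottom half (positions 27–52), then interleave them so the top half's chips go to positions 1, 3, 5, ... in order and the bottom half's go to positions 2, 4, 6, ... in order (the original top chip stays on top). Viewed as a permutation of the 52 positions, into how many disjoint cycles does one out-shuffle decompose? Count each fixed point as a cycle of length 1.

Trace each unvisited position around until it returns:
(1) (2 3 5 9 17 33 14 27) (4 7 13 25 49 46 40 28) (6 11 21 41 30 8 15 29) (10 19 37 22 43 34 16 31) (12 23 45 38 24 47 42 32) (18 35) (20 39 26 51 50 48 44 36) ... plus 1 more
9 cycles in total.

9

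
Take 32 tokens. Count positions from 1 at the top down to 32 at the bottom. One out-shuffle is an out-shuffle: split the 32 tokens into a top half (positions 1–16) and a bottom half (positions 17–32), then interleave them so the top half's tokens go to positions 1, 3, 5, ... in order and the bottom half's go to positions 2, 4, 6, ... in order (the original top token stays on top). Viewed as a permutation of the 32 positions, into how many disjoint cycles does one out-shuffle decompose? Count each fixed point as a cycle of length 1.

Trace each unvisited position around until it returns:
(1) (2 3 5 9 17) (4 7 13 25 18) (6 11 21 10 19) (8 15 29 26 20) (12 23 14 27 22) (16 31 30 28 24) (32)
8 cycles in total.

8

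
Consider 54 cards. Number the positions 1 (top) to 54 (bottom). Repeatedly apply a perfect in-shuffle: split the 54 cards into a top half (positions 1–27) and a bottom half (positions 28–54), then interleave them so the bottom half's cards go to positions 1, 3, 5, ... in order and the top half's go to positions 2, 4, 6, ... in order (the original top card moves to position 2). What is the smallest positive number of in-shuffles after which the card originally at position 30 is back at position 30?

10

Follow position 30 under repeated in-shuffles:
30 → 5 → 10 → 20 → 40 → 25 → 50 → 45 → 35 → 15 → 30
It first returns after 10 in-shuffles.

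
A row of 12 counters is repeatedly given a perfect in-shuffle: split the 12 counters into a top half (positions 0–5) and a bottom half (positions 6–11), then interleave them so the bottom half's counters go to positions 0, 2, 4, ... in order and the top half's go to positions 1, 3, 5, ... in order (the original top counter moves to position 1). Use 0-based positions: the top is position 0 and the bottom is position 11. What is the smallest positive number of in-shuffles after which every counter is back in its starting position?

12

The in-shuffle permutes the 12 positions with cycle lengths [12].
Every counter is home exactly when every cycle has completed a whole number of laps, i.e. after lcm(12) = 12 in-shuffles.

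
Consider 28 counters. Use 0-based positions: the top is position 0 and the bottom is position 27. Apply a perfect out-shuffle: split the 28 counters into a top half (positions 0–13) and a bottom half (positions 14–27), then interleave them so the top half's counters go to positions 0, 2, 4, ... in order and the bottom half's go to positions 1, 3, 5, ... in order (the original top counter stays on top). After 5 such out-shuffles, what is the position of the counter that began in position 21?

24

Track the counter's position through each out-shuffle:
21 → 15 → 3 → 6 → 12 → 24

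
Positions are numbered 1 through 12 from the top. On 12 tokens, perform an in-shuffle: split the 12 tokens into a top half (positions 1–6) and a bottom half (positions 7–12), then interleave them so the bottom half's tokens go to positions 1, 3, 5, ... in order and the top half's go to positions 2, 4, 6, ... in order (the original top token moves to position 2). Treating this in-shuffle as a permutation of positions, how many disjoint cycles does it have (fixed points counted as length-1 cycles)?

Trace each unvisited position around until it returns:
(1 2 4 8 3 6 ... len 12)
1 cycle in total.

1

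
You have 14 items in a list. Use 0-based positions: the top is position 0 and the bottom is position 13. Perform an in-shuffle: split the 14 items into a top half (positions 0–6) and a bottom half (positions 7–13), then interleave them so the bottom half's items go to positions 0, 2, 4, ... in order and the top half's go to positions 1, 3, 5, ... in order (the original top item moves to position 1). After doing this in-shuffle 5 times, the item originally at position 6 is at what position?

13

Track the item's position through each in-shuffle:
6 → 13 → 12 → 10 → 6 → 13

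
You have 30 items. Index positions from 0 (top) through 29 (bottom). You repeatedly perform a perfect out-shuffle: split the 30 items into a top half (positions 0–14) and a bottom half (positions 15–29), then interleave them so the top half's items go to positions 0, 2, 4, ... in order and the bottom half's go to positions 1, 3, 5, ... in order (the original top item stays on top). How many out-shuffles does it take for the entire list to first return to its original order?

28

The out-shuffle permutes the 30 positions with cycle lengths [1, 1, 28].
Every item is home exactly when every cycle has completed a whole number of laps, i.e. after lcm(1, 28) = 28 out-shuffles.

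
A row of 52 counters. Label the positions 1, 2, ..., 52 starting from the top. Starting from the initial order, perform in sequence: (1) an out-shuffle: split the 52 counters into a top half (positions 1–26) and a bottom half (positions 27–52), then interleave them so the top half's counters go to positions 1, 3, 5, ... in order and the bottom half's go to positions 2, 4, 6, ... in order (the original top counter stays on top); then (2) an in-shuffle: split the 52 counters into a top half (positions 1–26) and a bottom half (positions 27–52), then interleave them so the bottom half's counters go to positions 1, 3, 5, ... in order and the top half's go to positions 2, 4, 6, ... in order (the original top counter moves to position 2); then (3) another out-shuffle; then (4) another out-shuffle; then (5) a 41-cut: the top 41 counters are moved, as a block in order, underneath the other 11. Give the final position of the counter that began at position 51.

Track the counter from position 51 forward through each operation:
  after op 1 (out-shuffle): 51 → 50
  after op 2 (in-shuffle): 50 → 47
  after op 3 (out-shuffle): 47 → 42
  after op 4 (out-shuffle): 42 → 32
  after op 5 (cut 41): 32 → 43

43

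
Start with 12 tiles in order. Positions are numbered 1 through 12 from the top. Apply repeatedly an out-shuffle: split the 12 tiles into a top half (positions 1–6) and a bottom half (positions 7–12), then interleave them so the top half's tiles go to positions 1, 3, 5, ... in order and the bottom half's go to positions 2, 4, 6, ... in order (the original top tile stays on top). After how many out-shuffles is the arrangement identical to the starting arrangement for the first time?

10

The out-shuffle permutes the 12 positions with cycle lengths [1, 1, 10].
Every tile is home exactly when every cycle has completed a whole number of laps, i.e. after lcm(1, 10) = 10 out-shuffles.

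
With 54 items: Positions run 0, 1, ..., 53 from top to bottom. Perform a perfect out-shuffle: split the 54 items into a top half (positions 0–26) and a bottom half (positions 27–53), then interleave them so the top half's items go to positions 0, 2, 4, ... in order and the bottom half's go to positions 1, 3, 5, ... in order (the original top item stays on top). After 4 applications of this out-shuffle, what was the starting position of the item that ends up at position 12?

14

Work backwards from position 12, undoing one out-shuffle at a time:
12 ← 6 ← 3 ← 28 ← 14
So the item now at position 12 started at position 14.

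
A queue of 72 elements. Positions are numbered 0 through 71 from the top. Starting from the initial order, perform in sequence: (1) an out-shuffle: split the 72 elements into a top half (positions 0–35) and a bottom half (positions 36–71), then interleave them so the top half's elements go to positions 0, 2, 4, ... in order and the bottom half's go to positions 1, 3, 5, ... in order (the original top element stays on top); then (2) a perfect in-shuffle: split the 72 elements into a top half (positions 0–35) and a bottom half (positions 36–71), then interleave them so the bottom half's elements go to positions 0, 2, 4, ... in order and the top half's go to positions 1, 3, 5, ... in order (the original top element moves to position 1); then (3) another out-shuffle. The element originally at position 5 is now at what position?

Track the element from position 5 forward through each operation:
  after op 1 (out-shuffle): 5 → 10
  after op 2 (in-shuffle): 10 → 21
  after op 3 (out-shuffle): 21 → 42

42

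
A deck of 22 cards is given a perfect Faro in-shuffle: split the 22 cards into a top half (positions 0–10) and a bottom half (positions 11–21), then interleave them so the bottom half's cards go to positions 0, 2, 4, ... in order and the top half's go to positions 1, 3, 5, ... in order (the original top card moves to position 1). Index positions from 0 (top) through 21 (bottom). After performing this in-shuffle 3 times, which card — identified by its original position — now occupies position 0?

Work backwards from position 0, undoing one in-shuffle at a time:
0 ← 11 ← 5 ← 2
So the card now at position 0 started at position 2.

2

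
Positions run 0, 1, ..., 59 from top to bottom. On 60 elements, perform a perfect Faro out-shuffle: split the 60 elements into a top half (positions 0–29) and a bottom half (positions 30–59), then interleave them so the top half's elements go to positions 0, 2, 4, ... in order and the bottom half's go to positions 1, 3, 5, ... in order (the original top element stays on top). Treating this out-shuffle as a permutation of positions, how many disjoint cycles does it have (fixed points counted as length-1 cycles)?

3

Trace each unvisited position around until it returns:
(0) (1 2 4 8 16 32 ... len 58) (59)
3 cycles in total.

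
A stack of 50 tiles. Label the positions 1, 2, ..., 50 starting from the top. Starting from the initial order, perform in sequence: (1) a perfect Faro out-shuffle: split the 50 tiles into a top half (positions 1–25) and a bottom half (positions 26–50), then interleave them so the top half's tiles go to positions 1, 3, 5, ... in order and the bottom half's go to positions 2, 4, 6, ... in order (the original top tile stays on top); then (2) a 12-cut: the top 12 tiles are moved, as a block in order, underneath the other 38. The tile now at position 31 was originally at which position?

22

Undo the operations in reverse order, starting from position 31:
  undo op 2 (cut 12): 31 ← 43
  undo op 1 (out-shuffle, from top half): 43 ← 22
So the tile at position 31 came from original position 22.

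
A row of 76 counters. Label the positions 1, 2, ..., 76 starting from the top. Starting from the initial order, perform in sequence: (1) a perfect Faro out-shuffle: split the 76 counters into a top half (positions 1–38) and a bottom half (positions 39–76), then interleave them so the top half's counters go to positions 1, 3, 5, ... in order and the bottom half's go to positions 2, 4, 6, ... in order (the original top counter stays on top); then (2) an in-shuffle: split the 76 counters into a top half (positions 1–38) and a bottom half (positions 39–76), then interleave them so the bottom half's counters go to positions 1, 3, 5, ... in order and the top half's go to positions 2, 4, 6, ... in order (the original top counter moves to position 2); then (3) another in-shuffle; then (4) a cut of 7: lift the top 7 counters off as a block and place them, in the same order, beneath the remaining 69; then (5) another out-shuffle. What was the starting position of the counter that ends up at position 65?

Undo the operations in reverse order, starting from position 65:
  undo op 5 (out-shuffle, from top half): 65 ← 33
  undo op 4 (cut 7): 33 ← 40
  undo op 3 (in-shuffle, from top half): 40 ← 20
  undo op 2 (in-shuffle, from top half): 20 ← 10
  undo op 1 (out-shuffle, from bottom half): 10 ← 43
So the counter at position 65 came from original position 43.

43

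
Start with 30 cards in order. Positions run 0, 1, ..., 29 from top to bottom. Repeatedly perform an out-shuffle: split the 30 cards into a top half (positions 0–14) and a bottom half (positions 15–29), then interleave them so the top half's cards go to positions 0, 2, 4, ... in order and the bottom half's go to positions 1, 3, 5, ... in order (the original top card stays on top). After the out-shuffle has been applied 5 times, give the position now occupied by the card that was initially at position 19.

28

Track the card's position through each out-shuffle:
19 → 9 → 18 → 7 → 14 → 28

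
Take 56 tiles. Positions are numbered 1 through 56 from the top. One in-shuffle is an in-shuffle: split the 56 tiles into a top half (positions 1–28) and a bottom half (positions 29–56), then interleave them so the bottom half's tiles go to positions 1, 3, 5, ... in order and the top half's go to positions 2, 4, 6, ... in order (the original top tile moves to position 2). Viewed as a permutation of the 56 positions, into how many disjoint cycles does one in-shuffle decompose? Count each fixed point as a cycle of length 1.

4

Trace each unvisited position around until it returns:
(1 2 4 8 16 32 ... len 18) (3 6 12 24 48 39 ... len 18) (5 10 20 40 23 46 ... len 18) (19 38)
4 cycles in total.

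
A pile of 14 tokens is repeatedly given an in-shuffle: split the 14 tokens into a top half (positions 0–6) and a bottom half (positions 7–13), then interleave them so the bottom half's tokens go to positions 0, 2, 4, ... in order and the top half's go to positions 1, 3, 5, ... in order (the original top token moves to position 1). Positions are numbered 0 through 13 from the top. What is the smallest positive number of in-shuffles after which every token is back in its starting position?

4

The in-shuffle permutes the 14 positions with cycle lengths [2, 4, 4, 4].
Every token is home exactly when every cycle has completed a whole number of laps, i.e. after lcm(2, 4) = 4 in-shuffles.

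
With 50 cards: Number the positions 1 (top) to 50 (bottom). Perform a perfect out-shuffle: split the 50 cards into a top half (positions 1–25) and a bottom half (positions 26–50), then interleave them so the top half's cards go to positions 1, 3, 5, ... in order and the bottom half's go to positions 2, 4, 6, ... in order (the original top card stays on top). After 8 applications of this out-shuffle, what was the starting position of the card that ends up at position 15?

Work backwards from position 15, undoing one out-shuffle at a time:
15 ← 8 ← 29 ← 15 ← 8 ← 29 ← 15 ← 8 ← 29
So the card now at position 15 started at position 29.

29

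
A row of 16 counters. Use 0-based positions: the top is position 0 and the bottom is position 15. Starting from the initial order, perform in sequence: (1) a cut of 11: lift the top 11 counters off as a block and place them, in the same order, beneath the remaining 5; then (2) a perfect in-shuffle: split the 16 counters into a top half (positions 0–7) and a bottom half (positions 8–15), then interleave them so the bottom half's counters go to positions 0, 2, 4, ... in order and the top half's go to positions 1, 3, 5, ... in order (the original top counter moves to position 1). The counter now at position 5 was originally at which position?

13

Undo the operations in reverse order, starting from position 5:
  undo op 2 (in-shuffle, from top half): 5 ← 2
  undo op 1 (cut 11): 2 ← 13
So the counter at position 5 came from original position 13.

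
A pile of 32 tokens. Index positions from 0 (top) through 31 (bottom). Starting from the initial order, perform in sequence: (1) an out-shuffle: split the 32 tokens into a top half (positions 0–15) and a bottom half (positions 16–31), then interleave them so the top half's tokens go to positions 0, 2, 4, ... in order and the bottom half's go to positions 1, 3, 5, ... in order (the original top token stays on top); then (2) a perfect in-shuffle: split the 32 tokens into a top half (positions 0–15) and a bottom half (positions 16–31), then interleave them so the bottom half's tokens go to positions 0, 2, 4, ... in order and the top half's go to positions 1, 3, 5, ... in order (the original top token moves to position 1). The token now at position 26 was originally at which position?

30

Undo the operations in reverse order, starting from position 26:
  undo op 2 (in-shuffle, from bottom half): 26 ← 29
  undo op 1 (out-shuffle, from bottom half): 29 ← 30
So the token at position 26 came from original position 30.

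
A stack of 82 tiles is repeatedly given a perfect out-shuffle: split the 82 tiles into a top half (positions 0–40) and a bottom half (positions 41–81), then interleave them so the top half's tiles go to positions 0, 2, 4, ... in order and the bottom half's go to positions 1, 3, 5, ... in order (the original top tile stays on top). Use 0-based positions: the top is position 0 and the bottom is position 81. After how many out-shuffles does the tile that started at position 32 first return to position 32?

Follow position 32 under repeated out-shuffles:
32 → 64 → 47 → 13 → 26 → 52 → 23 → 46 → ... → 32 (length 54)
It first returns after 54 out-shuffles.

54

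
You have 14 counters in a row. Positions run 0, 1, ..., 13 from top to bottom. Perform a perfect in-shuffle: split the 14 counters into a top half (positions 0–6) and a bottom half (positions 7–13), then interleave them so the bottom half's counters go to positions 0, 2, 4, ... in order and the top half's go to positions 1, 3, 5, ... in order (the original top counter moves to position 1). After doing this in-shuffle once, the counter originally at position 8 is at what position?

2

Track the counter's position through each in-shuffle:
8 → 2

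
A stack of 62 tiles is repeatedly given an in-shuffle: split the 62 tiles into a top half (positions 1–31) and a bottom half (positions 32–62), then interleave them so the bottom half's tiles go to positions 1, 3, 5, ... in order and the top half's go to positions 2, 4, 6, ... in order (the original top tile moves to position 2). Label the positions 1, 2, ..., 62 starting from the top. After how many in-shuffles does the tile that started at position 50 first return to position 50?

Follow position 50 under repeated in-shuffles:
50 → 37 → 11 → 22 → 44 → 25 → 50
It first returns after 6 in-shuffles.

6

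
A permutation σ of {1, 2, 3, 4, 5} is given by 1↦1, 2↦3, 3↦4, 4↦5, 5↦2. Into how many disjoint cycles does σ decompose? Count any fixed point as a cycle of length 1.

2

Cycle decomposition: (1) (2 3 4 5).
2 cycles.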